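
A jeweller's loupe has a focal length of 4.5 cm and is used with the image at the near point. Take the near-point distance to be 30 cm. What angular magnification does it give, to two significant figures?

M = 1 + D/f = 1 + 30/4.5 = 7.667.

7.7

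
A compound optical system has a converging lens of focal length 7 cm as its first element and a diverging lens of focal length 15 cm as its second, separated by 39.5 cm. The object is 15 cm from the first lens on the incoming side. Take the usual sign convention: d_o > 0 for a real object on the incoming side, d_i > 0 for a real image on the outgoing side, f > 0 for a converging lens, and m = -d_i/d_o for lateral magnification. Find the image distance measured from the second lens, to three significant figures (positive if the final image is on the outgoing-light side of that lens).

-9.56 cm

Lens 1: 1/d_i1 = 1/f_1 - 1/d_o1 = 1/7 - 1/15 = 0.07619 cm^-1, so d_i1 = 13.125 cm.
That image sits 26.375 cm in front of the second lens, so d_o2 = 26.375 cm.
Lens 2: 1/d_i2 = 1/f_2 - 1/d_o2 = 1/(-15) - 1/(26.375) = -0.10458 cm^-1, so d_i2 = -9.562 cm.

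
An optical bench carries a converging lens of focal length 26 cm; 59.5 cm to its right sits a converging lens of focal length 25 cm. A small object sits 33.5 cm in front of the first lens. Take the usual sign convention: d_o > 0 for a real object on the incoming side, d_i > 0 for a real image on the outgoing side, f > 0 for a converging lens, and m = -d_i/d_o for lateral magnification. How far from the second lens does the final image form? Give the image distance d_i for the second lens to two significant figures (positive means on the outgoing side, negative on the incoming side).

17 cm

First lens: d_i1 = 1/(1/26 - 1/33.5) = 116.133 cm.
This image would form 116.133 cm past lens 1, i.e. 56.633 cm beyond lens 2, so it is a virtual object for lens 2: d_o2 = 59.5 - 116.133 = -56.633 cm.
Second lens: d_i2 = 1/(1/25 - 1/(-56.633)) = 17.344 cm.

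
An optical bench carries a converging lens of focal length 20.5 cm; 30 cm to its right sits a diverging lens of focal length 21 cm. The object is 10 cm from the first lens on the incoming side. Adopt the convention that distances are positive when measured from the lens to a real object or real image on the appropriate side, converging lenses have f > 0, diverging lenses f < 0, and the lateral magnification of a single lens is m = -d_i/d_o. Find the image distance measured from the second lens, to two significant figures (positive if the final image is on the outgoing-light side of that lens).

Lens 1: 1/d_i1 = 1/f_1 - 1/d_o1 = 1/20.5 - 1/10 = -0.05122 cm^-1, so d_i1 = -19.524 cm.
The intermediate image is virtual, 19.524 cm to the left of lens 1, so d_o2 = L - d_i1 = 30 - (-19.524) = 49.524 cm.
Lens 2: 1/d_i2 = 1/f_2 - 1/d_o2 = 1/(-21) - 1/(49.524) = -0.06781 cm^-1, so d_i2 = -14.747 cm.

-15 cm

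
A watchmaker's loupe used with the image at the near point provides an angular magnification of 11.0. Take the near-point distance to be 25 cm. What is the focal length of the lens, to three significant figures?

For the image at the near point, M = 1 + D/f.
f = D/(M - 1) = 25/(11.0 - 1) = 2.500 cm.

2.50 cm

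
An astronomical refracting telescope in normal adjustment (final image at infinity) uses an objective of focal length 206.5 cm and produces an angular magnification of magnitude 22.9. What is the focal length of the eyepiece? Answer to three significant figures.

|M| = f_obj/f_eye, so f_eye = f_obj/|M| = 206.5/22.9 = 9.017 cm.

9.02 cm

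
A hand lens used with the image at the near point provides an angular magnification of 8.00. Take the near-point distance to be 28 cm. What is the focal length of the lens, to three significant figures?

4.00 cm

For the image at the near point, M = 1 + D/f.
f = D/(M - 1) = 28/(8.0 - 1) = 4.000 cm.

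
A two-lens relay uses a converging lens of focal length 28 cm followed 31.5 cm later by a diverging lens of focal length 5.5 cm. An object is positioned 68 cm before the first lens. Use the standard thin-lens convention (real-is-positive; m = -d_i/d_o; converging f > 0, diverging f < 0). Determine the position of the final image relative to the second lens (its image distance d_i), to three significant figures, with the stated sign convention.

Applying the thin-lens equation to the first lens, 1/28 = 1/68 + 1/d_i1, which gives d_i1 = 47.600 cm.
This image would form 47.600 cm past lens 1, i.e. 16.100 cm beyond lens 2, so it is a virtual object for lens 2: d_o2 = 31.5 - 47.600 = -16.100 cm.
Applying the thin-lens equation again with f_2 = -5.5 cm and d_o2 = -16.100 cm gives d_i2 = -8.354 cm.

-8.35 cm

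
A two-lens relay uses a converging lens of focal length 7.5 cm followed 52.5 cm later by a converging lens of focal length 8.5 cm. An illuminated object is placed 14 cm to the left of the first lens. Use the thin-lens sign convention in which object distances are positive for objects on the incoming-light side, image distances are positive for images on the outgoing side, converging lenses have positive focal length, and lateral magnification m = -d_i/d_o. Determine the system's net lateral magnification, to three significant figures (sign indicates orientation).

First lens: d_i1 = 1/(1/7.5 - 1/14) = 16.154 cm.
m_1 = -(16.154)/14 = -1.1538.
That image sits 36.346 cm in front of the second lens, so d_o2 = 36.346 cm.
Second lens: d_i2 = 1/(1/8.5 - 1/(36.346)) = 11.095 cm.
m_2 = -(11.095)/(36.346) = -0.3052.
Total m = m_1 x m_2 = (-1.1538)(-0.3052) = 0.3522.

0.352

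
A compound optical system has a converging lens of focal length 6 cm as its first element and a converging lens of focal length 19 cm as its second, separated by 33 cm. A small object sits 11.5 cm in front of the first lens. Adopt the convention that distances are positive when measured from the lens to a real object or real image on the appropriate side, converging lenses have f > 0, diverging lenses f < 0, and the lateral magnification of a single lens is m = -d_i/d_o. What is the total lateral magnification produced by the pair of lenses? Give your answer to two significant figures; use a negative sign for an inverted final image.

14

First lens: d_i1 = 1/(1/6 - 1/11.5) = 12.545 cm.
m_1 = -(12.545)/11.5 = -1.0909.
Object distance for lens 2: d_o2 = 33 - 12.545 = 20.455 cm.
Second lens: d_i2 = 1/(1/19 - 1/(20.455)) = 267.188 cm.
m_2 = -(267.188)/(20.455) = -13.0625.
The system's lateral magnification is m_1 m_2 = (-1.0909)(-13.0625) = 14.2500.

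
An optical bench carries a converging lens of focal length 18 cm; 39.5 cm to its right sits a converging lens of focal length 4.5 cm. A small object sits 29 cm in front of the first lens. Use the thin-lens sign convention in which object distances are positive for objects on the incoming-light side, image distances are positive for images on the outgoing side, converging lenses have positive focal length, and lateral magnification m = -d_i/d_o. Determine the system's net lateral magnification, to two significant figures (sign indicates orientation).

First lens: d_i1 = 1/(1/18 - 1/29) = 47.455 cm.
m_1 = -(47.455)/29 = -1.6364.
This image would form 47.455 cm past lens 1, i.e. 7.955 cm beyond lens 2, so it is a virtual object for lens 2: d_o2 = 39.5 - 47.455 = -7.955 cm.
Second lens: d_i2 = 1/(1/4.5 - 1/(-7.955)) = 2.874 cm.
m_2 = -(2.874)/(-7.955) = 0.3613.
Overall magnification: m = m_1 m_2 = -0.5912.

-0.59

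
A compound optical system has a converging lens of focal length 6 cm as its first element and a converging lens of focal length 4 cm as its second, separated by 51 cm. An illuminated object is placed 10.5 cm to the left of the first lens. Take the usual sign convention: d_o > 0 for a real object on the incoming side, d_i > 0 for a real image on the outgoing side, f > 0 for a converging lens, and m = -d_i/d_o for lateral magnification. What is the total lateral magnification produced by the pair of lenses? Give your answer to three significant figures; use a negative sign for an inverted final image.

0.162

Lens 1: 1/d_i1 = 1/f_1 - 1/d_o1 = 1/6 - 1/10.5 = 0.07143 cm^-1, so d_i1 = 14.000 cm.
m_1 = -(14.000)/10.5 = -1.3333.
Object distance for lens 2: d_o2 = 51 - 14.000 = 37.000 cm.
Lens 2: 1/d_i2 = 1/f_2 - 1/d_o2 = 1/4 - 1/(37.000) = 0.22297 cm^-1, so d_i2 = 4.485 cm.
m_2 = -(4.485)/(37.000) = -0.1212.
Total m = m_1 x m_2 = (-1.3333)(-0.1212) = 0.1616.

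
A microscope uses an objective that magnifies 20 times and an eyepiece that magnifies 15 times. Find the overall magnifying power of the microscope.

The overall magnification of a compound microscope is the product of the objective and eyepiece magnifications:
M = M_obj x M_eye = 20 x 15 = 300.

300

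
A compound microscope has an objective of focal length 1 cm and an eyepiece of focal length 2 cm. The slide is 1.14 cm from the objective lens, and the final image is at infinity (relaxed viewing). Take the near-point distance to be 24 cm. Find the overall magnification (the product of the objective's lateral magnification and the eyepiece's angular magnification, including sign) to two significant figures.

-86

Objective: 1/d_i = 1/f_obj - 1/d_o = 1/1 - 1/1.14 = 0.12281 cm^-1, so d_i = 8.143 cm.
m_obj = -d_i/d_o = -8.143/1.14 = -7.143.
Eyepiece angular magnification (image at infinity): M_eye = D/f_e = 24/2 = 12.000.
Overall M = m_obj x M_eye = (-7.143)(12.000) = -85.71.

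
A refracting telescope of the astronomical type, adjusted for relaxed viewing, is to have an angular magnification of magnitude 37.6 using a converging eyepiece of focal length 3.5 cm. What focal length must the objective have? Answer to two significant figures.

|M| = f_obj/|f_eye|, so f_obj = |M| x |f_eye| = 37.6 x 3.5 = 131.600 cm.

130 cm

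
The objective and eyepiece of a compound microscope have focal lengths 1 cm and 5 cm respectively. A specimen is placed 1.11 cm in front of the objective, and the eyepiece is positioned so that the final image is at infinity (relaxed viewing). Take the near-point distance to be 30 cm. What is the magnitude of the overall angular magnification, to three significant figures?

54.5

Objective: 1/d_i = 1/f_obj - 1/d_o = 1/1 - 1/1.11 = 0.09910 cm^-1, so d_i = 10.091 cm.
m_obj = -d_i/d_o = -10.091/1.11 = -9.091.
Eyepiece angular magnification (image at infinity): M_eye = D/f_e = 30/5 = 6.000.
Overall M = m_obj x M_eye = (-9.091)(6.000) = -54.55.
|M| = 54.55.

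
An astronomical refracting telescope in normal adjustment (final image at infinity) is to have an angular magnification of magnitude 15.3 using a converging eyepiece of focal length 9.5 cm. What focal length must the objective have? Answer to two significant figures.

|M| = f_obj/|f_eye|, so f_obj = |M| x |f_eye| = 15.3 x 9.5 = 145.350 cm.

150 cm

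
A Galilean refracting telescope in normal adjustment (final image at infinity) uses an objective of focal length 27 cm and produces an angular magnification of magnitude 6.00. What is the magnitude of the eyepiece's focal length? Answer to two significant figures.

|M| = f_obj/|f_eye|, so |f_eye| = f_obj/|M| = 27/6.0 = 4.500 cm.
(The eyepiece is diverging, so its signed focal length is -4.500 cm.)

4.5 cm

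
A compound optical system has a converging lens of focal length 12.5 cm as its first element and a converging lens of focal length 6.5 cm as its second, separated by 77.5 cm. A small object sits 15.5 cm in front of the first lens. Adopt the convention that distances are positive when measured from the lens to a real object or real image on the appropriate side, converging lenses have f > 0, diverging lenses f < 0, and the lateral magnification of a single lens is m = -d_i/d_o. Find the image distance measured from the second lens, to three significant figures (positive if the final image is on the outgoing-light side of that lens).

First lens: d_i1 = 1/(1/12.5 - 1/15.5) = 64.583 cm.
Object distance for lens 2: d_o2 = 77.5 - 64.583 = 12.917 cm.
Second lens: d_i2 = 1/(1/6.5 - 1/(12.917)) = 13.084 cm.

13.1 cm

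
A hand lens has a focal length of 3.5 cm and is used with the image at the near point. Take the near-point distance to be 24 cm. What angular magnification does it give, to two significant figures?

7.9

M = 1 + D/f = 1 + 24/3.5 = 7.857.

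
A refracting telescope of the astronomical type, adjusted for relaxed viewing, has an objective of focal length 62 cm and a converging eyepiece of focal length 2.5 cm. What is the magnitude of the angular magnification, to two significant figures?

|M| = f_obj/|f_eye| = 62/2.5 = 24.800.

25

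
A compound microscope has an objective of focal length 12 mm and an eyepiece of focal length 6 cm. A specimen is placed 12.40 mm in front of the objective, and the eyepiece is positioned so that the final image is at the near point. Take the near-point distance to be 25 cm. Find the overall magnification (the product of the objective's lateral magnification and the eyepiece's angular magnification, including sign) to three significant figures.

-155

Convert to cm: f_obj = 12 mm = 1.2 cm; d_o = 12.40 mm = 1.24 cm.
Objective: 1/d_i = 1/f_obj - 1/d_o = 1/1.2 - 1/1.24 = 0.02688 cm^-1, so d_i = 37.200 cm.
m_obj = -d_i/d_o = -37.200/1.24 = -30.000.
Eyepiece angular magnification (image at near point): M_eye = 1 + D/f_e = 1 + 25/6 = 5.167.
Overall M = m_obj x M_eye = (-30.000)(5.167) = -155.00.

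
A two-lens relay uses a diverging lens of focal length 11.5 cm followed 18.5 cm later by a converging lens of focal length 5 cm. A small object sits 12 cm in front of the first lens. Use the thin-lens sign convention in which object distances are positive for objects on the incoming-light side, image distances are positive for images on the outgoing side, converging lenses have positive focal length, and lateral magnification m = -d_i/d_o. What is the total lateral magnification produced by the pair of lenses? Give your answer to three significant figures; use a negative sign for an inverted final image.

First lens: d_i1 = 1/(1/(-11.5) - 1/12) = -5.872 cm.
m_1 = -(-5.872)/12 = 0.4894.
The intermediate image is virtual, 5.872 cm to the left of lens 1, so d_o2 = L - d_i1 = 18.5 - (-5.872) = 24.372 cm.
Second lens: d_i2 = 1/(1/5 - 1/(24.372)) = 6.290 cm.
m_2 = -(6.290)/(24.372) = -0.2581.
Overall magnification: m = m_1 m_2 = -0.1263.

-0.126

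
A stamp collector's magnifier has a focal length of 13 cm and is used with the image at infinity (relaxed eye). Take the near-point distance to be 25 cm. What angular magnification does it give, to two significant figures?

1.9

M = D/f = 25/13 = 1.923.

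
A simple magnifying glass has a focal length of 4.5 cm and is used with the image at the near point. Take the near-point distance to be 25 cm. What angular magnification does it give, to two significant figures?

M = 1 + D/f = 1 + 25/4.5 = 6.556.

6.6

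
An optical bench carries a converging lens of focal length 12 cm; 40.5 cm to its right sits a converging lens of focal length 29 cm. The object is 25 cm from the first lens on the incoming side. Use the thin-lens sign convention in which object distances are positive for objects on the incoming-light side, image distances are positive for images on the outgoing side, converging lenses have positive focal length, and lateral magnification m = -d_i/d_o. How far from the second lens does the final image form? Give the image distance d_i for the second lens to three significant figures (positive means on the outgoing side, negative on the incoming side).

-43.6 cm

First lens: d_i1 = 1/(1/12 - 1/25) = 23.077 cm.
That image sits 17.423 cm in front of the second lens, so d_o2 = 17.423 cm.
Second lens: d_i2 = 1/(1/29 - 1/(17.423)) = -43.645 cm.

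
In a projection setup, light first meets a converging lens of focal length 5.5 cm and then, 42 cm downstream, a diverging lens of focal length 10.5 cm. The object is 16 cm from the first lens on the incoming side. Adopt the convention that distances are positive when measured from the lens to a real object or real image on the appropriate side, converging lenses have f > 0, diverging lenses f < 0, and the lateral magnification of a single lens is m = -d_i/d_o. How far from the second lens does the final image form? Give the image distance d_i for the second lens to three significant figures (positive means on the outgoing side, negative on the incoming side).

-8.00 cm

Lens 1: 1/d_i1 = 1/f_1 - 1/d_o1 = 1/5.5 - 1/16 = 0.11932 cm^-1, so d_i1 = 8.381 cm.
The intermediate image is 8.381 cm to the right of lens 1, so d_o2 = L - d_i1 = 42 - 8.381 = 33.619 cm.
Lens 2: 1/d_i2 = 1/f_2 - 1/d_o2 = 1/(-10.5) - 1/(33.619) = -0.12498 cm^-1, so d_i2 = -8.001 cm.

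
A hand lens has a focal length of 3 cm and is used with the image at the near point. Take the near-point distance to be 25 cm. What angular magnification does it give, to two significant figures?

9.3

M = 1 + D/f = 1 + 25/3 = 9.333.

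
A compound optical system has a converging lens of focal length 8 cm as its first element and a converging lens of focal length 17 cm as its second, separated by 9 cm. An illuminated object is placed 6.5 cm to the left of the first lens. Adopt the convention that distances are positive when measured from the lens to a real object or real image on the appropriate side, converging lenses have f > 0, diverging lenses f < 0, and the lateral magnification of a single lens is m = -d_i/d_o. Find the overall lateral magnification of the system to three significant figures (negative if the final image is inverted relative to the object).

-3.40

Lens 1: 1/d_i1 = 1/f_1 - 1/d_o1 = 1/8 - 1/6.5 = -0.02885 cm^-1, so d_i1 = -34.667 cm.
m_1 = -(-34.667)/6.5 = 5.3333.
With d_i1 < 0 the first image is virtual and lies on the object side; the object distance for lens 2 is d_o2 = 9 - (-34.667) = 43.667 cm.
Lens 2: 1/d_i2 = 1/f_2 - 1/d_o2 = 1/17 - 1/(43.667) = 0.03592 cm^-1, so d_i2 = 27.838 cm.
m_2 = -(27.838)/(43.667) = -0.6375.
Overall magnification: m = m_1 m_2 = -3.4000.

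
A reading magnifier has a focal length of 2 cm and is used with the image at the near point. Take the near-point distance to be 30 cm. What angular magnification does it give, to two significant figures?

16

M = 1 + D/f = 1 + 30/2 = 16.000.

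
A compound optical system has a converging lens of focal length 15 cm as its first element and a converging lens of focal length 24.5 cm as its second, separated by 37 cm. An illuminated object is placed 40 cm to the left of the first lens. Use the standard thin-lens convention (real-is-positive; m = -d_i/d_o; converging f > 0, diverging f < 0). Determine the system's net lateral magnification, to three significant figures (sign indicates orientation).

-1.28

Lens 1: 1/d_i1 = 1/f_1 - 1/d_o1 = 1/15 - 1/40 = 0.04167 cm^-1, so d_i1 = 24.000 cm.
m_1 = -(24.000)/40 = -0.6000.
Object distance for lens 2: d_o2 = 37 - 24.000 = 13.000 cm.
Lens 2: 1/d_i2 = 1/f_2 - 1/d_o2 = 1/24.5 - 1/(13.000) = -0.03611 cm^-1, so d_i2 = -27.696 cm.
m_2 = -(-27.696)/(13.000) = 2.1304.
Overall magnification: m = m_1 m_2 = -1.2783.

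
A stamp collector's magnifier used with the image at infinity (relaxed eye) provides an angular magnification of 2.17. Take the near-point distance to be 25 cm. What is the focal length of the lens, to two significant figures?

12 cm

For the image at infinity, M = D/f.
f = D/M = 25/2.17 = 11.521 cm.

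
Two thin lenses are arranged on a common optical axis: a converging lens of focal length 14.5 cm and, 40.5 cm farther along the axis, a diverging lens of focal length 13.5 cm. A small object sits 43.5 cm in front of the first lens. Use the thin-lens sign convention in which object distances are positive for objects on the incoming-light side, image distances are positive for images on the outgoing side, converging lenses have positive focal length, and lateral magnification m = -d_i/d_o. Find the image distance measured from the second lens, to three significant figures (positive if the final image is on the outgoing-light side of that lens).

-7.85 cm

First lens: d_i1 = 1/(1/14.5 - 1/43.5) = 21.750 cm.
That image sits 18.750 cm in front of the second lens, so d_o2 = 18.750 cm.
Second lens: d_i2 = 1/(1/(-13.5) - 1/(18.750)) = -7.849 cm.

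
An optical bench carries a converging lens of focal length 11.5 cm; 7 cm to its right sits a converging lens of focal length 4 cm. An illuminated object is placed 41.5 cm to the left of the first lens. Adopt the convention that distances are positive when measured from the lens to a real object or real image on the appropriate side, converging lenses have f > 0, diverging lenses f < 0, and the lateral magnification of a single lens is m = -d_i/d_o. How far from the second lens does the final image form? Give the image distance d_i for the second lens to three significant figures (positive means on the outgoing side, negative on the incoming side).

2.76 cm

First lens: d_i1 = 1/(1/11.5 - 1/41.5) = 15.908 cm.
Since 15.908 cm > 7 cm, the first image lies past the second lens and serves as a virtual object: d_o2 = L - d_i1 = -8.908 cm.
Second lens: d_i2 = 1/(1/4 - 1/(-8.908)) = 2.760 cm.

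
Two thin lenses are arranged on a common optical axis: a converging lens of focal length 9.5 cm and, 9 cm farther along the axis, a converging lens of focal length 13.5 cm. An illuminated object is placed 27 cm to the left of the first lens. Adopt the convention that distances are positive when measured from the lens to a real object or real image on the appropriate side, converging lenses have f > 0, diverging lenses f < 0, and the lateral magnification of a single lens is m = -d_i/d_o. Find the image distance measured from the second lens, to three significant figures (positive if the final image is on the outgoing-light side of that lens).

Applying the thin-lens equation to the first lens, 1/9.5 = 1/27 + 1/d_i1, which gives d_i1 = 14.657 cm.
This image would form 14.657 cm past lens 1, i.e. 5.657 cm beyond lens 2, so it is a virtual object for lens 2: d_o2 = 9 - 14.657 = -5.657 cm.
Applying the thin-lens equation again with f_2 = 13.5 cm and d_o2 = -5.657 cm gives d_i2 = 3.987 cm.

3.99 cm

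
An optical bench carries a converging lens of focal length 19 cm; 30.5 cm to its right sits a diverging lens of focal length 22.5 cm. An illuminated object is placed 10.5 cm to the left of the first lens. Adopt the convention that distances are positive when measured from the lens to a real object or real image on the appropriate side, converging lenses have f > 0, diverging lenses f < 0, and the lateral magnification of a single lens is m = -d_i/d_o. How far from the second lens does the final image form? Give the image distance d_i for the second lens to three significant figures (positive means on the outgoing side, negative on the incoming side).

Applying the thin-lens equation to the first lens, 1/19 = 1/10.5 + 1/d_i1, which gives d_i1 = -23.471 cm.
With d_i1 < 0 the first image is virtual and lies on the object side; the object distance for lens 2 is d_o2 = 30.5 - (-23.471) = 53.971 cm.
Applying the thin-lens equation again with f_2 = -22.5 cm and d_o2 = 53.971 cm gives d_i2 = -15.880 cm.

-15.9 cm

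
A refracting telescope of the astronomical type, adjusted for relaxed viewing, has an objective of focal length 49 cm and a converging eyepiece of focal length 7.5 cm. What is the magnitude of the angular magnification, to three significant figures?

6.53

|M| = f_obj/|f_eye| = 49/7.5 = 6.533.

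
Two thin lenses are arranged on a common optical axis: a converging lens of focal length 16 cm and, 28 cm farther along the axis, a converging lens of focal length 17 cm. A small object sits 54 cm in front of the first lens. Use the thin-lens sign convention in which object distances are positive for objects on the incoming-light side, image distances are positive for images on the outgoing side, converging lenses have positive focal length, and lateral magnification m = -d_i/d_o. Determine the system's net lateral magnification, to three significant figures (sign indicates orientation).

-0.610

Lens 1: 1/d_i1 = 1/f_1 - 1/d_o1 = 1/16 - 1/54 = 0.04398 cm^-1, so d_i1 = 22.737 cm.
m_1 = -(22.737)/54 = -0.4211.
Object distance for lens 2: d_o2 = 28 - 22.737 = 5.263 cm.
Lens 2: 1/d_i2 = 1/f_2 - 1/d_o2 = 1/17 - 1/(5.263) = -0.13118 cm^-1, so d_i2 = -7.623 cm.
m_2 = -(-7.623)/(5.263) = 1.4484.
Total m = m_1 x m_2 = (-0.4211)(1.4484) = -0.6099.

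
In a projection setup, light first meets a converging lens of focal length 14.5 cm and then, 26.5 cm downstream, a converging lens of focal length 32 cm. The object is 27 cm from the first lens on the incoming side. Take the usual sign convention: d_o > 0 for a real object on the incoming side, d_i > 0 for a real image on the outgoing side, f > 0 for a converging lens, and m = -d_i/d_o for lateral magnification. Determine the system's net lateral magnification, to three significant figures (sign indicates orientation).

-1.01

First lens: d_i1 = 1/(1/14.5 - 1/27) = 31.320 cm.
m_1 = -(31.320)/27 = -1.1600.
Since 31.320 cm > 26.5 cm, the first image lies past the second lens and serves as a virtual object: d_o2 = L - d_i1 = -4.820 cm.
Second lens: d_i2 = 1/(1/32 - 1/(-4.820)) = 4.189 cm.
m_2 = -(4.189)/(-4.820) = 0.8691.
Overall magnification: m = m_1 m_2 = -1.0081.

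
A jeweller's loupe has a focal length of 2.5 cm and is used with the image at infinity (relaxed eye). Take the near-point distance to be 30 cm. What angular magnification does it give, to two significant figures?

M = D/f = 30/2.5 = 12.000.

12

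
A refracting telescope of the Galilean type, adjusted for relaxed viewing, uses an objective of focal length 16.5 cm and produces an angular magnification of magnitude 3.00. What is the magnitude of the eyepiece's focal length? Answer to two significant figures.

5.5 cm

|M| = f_obj/|f_eye|, so |f_eye| = f_obj/|M| = 16.5/3.0 = 5.500 cm.
(The eyepiece is diverging, so its signed focal length is -5.500 cm.)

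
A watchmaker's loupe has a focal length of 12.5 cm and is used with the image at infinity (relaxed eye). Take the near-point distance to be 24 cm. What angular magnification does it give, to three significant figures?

1.92

M = D/f = 24/12.5 = 1.920.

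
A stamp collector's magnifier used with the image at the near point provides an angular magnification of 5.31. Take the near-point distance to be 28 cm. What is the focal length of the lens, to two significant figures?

For the image at the near point, M = 1 + D/f.
f = D/(M - 1) = 28/(5.31 - 1) = 6.497 cm.

6.5 cm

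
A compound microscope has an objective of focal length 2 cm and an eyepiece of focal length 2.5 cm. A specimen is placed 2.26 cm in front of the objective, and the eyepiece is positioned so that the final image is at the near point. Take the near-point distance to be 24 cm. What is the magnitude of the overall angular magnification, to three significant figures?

Objective: 1/d_i = 1/f_obj - 1/d_o = 1/2 - 1/2.26 = 0.05752 cm^-1, so d_i = 17.385 cm.
m_obj = -d_i/d_o = -17.385/2.26 = -7.692.
Eyepiece angular magnification (image at near point): M_eye = 1 + D/f_e = 1 + 24/2.5 = 10.600.
Overall M = m_obj x M_eye = (-7.692)(10.600) = -81.54.
|M| = 81.54.

81.5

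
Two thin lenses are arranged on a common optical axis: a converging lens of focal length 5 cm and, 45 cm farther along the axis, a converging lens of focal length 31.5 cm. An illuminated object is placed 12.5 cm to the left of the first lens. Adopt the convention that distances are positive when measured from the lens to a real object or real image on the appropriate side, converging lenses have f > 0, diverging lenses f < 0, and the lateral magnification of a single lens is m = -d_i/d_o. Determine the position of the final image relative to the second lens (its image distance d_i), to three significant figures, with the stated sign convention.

First lens: d_i1 = 1/(1/5 - 1/12.5) = 8.333 cm.
That image sits 36.667 cm in front of the second lens, so d_o2 = 36.667 cm.
Second lens: d_i2 = 1/(1/31.5 - 1/(36.667)) = 223.548 cm.

224 cm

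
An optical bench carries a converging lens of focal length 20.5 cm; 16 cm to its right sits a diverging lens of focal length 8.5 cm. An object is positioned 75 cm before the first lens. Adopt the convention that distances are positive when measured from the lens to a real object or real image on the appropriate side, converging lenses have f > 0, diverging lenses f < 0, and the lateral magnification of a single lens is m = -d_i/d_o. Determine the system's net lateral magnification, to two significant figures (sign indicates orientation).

Applying the thin-lens equation to the first lens, 1/20.5 = 1/75 + 1/d_i1, which gives d_i1 = 28.211 cm.
Its lateral magnification is m_1 = -d_i1/d_o1 = -(28.211)/75 = -0.3761.
Since 28.211 cm > 16 cm, the first image lies past the second lens and serves as a virtual object: d_o2 = L - d_i1 = -12.211 cm.
Applying the thin-lens equation again with f_2 = -8.5 cm and d_o2 = -12.211 cm gives d_i2 = -27.969 cm.
m_2 = -(-27.969)/(-12.211) = -2.2905.
The system's lateral magnification is m_1 m_2 = (-0.3761)(-2.2905) = 0.8616.

0.86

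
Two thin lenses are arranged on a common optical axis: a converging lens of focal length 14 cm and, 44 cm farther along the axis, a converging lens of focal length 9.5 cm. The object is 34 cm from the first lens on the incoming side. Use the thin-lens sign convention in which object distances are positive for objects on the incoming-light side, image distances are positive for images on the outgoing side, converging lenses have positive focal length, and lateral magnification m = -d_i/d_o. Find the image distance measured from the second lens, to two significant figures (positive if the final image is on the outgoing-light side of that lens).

18 cm

Lens 1: 1/d_i1 = 1/f_1 - 1/d_o1 = 1/14 - 1/34 = 0.04202 cm^-1, so d_i1 = 23.800 cm.
Object distance for lens 2: d_o2 = 44 - 23.800 = 20.200 cm.
Lens 2: 1/d_i2 = 1/f_2 - 1/d_o2 = 1/9.5 - 1/(20.200) = 0.05576 cm^-1, so d_i2 = 17.935 cm.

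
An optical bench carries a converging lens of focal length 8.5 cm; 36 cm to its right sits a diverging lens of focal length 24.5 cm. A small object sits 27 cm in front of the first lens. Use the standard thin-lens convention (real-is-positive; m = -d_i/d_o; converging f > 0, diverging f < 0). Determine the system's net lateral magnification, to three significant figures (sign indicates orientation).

Lens 1: 1/d_i1 = 1/f_1 - 1/d_o1 = 1/8.5 - 1/27 = 0.08061 cm^-1, so d_i1 = 12.405 cm.
m_1 = -(12.405)/27 = -0.4595.
That image sits 23.595 cm in front of the second lens, so d_o2 = 23.595 cm.
Lens 2: 1/d_i2 = 1/f_2 - 1/d_o2 = 1/(-24.5) - 1/(23.595) = -0.08320 cm^-1, so d_i2 = -12.019 cm.
m_2 = -(-12.019)/(23.595) = 0.5094.
Total m = m_1 x m_2 = (-0.4595)(0.5094) = -0.2341.

-0.234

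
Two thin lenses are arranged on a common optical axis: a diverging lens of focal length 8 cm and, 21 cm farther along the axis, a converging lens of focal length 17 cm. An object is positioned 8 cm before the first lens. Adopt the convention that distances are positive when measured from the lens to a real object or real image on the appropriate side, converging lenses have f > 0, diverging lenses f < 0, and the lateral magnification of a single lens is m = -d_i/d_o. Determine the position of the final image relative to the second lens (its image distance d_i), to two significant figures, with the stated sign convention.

First lens: d_i1 = 1/(1/(-8) - 1/8) = -4.000 cm.
The intermediate image is virtual, 4.000 cm to the left of lens 1, so d_o2 = L - d_i1 = 21 - (-4.000) = 25.000 cm.
Second lens: d_i2 = 1/(1/17 - 1/(25.000)) = 53.125 cm.

53 cm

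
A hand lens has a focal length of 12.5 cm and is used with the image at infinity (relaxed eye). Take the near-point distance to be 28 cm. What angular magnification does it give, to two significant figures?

2.2

M = D/f = 28/12.5 = 2.240.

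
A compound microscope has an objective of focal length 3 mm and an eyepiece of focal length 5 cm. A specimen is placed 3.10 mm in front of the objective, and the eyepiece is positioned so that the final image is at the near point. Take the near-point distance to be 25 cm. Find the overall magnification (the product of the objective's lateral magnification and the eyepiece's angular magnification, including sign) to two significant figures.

Convert to cm: f_obj = 3 mm = 0.3 cm; d_o = 3.10 mm = 0.31 cm.
Objective: 1/d_i = 1/f_obj - 1/d_o = 1/0.3 - 1/0.31 = 0.10753 cm^-1, so d_i = 9.300 cm.
m_obj = -d_i/d_o = -9.300/0.31 = -30.000.
Eyepiece angular magnification (image at near point): M_eye = 1 + D/f_e = 1 + 25/5 = 6.000.
Overall M = m_obj x M_eye = (-30.000)(6.000) = -180.00.

-180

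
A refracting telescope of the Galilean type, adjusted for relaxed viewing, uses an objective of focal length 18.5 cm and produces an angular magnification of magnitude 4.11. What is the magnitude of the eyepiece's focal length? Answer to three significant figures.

4.50 cm

|M| = f_obj/|f_eye|, so |f_eye| = f_obj/|M| = 18.5/4.11 = 4.501 cm.
(The eyepiece is diverging, so its signed focal length is -4.501 cm.)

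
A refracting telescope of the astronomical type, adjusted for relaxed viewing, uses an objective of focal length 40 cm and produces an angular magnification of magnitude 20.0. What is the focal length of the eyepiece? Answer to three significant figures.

|M| = f_obj/f_eye, so f_eye = f_obj/|M| = 40/20.0 = 2.000 cm.

2.00 cm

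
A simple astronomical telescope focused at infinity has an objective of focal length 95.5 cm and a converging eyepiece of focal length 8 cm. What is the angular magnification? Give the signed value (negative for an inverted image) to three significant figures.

M = -f_obj/f_eye = -95.5/(8) = -11.938.

-11.9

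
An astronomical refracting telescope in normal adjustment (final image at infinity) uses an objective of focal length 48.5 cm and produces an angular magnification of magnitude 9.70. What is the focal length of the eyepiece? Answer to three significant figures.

|M| = f_obj/f_eye, so f_eye = f_obj/|M| = 48.5/9.7 = 5.000 cm.

5.00 cm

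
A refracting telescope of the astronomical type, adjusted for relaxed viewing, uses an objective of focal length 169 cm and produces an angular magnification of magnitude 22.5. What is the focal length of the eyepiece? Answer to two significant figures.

|M| = f_obj/f_eye, so f_eye = f_obj/|M| = 169/22.5 = 7.511 cm.

7.5 cm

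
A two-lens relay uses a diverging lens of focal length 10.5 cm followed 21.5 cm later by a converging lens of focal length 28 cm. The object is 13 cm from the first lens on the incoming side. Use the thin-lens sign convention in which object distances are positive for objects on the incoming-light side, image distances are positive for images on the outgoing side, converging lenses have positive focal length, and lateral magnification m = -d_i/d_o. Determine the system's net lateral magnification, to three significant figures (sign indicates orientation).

Lens 1: 1/d_i1 = 1/f_1 - 1/d_o1 = 1/(-10.5) - 1/13 = -0.17216 cm^-1, so d_i1 = -5.809 cm.
m_1 = -(-5.809)/13 = 0.4468.
The intermediate image is virtual, 5.809 cm to the left of lens 1, so d_o2 = L - d_i1 = 21.5 - (-5.809) = 27.309 cm.
Lens 2: 1/d_i2 = 1/f_2 - 1/d_o2 = 1/28 - 1/(27.309) = -0.00090 cm^-1, so d_i2 = -1105.785 cm.
m_2 = -(-1105.785)/(27.309) = 40.4923.
The system's lateral magnification is m_1 m_2 = (0.4468)(40.4923) = 18.0923.

18.1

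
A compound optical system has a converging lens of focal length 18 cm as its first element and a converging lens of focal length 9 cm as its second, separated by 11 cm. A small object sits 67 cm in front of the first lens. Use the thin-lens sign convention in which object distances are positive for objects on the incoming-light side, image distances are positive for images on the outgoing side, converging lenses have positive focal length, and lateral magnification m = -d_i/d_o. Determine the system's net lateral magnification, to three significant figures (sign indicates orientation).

Applying the thin-lens equation to the first lens, 1/18 = 1/67 + 1/d_i1, which gives d_i1 = 24.612 cm.
Its lateral magnification is m_1 = -d_i1/d_o1 = -(24.612)/67 = -0.3673.
Since 24.612 cm > 11 cm, the first image lies past the second lens and serves as a virtual object: d_o2 = L - d_i1 = -13.612 cm.
Applying the thin-lens equation again with f_2 = 9 cm and d_o2 = -13.612 cm gives d_i2 = 5.418 cm.
m_2 = -(5.418)/(-13.612) = 0.3980.
Overall magnification: m = m_1 m_2 = -0.1462.

-0.146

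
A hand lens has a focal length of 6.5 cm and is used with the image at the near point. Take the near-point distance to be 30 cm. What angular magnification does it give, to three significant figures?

5.62

M = 1 + D/f = 1 + 30/6.5 = 5.615.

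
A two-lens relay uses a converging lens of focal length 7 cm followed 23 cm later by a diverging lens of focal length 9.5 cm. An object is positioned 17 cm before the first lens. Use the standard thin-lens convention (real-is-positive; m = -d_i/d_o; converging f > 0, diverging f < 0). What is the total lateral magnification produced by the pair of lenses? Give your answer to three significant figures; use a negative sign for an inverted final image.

-0.323

Lens 1: 1/d_i1 = 1/f_1 - 1/d_o1 = 1/7 - 1/17 = 0.08403 cm^-1, so d_i1 = 11.900 cm.
m_1 = -(11.900)/17 = -0.7000.
That image sits 11.100 cm in front of the second lens, so d_o2 = 11.100 cm.
Lens 2: 1/d_i2 = 1/f_2 - 1/d_o2 = 1/(-9.5) - 1/(11.100) = -0.19535 cm^-1, so d_i2 = -5.119 cm.
m_2 = -(-5.119)/(11.100) = 0.4612.
Overall magnification: m = m_1 m_2 = -0.3228.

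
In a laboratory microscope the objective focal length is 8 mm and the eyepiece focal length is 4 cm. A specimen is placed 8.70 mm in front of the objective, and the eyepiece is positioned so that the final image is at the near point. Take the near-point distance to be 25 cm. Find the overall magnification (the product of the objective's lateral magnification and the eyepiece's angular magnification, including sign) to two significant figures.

Convert to cm: f_obj = 8 mm = 0.8 cm; d_o = 8.70 mm = 0.87 cm.
Objective: 1/d_i = 1/f_obj - 1/d_o = 1/0.8 - 1/0.87 = 0.10057 cm^-1, so d_i = 9.943 cm.
m_obj = -d_i/d_o = -9.943/0.87 = -11.429.
Eyepiece angular magnification (image at near point): M_eye = 1 + D/f_e = 1 + 25/4 = 7.250.
Overall M = m_obj x M_eye = (-11.429)(7.250) = -82.86.

-83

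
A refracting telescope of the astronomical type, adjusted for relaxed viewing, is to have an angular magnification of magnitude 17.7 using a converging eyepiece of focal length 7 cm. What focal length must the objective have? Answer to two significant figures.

|M| = f_obj/|f_eye|, so f_obj = |M| x |f_eye| = 17.7 x 7 = 123.900 cm.

120 cm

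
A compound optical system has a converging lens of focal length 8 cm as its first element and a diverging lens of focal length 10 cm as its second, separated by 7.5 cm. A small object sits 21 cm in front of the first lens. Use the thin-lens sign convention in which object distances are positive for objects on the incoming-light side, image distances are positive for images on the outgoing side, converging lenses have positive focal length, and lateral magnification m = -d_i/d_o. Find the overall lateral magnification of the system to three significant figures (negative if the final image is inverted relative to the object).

Applying the thin-lens equation to the first lens, 1/8 = 1/21 + 1/d_i1, which gives d_i1 = 12.923 cm.
Its lateral magnification is m_1 = -d_i1/d_o1 = -(12.923)/21 = -0.6154.
Since 12.923 cm > 7.5 cm, the first image lies past the second lens and serves as a virtual object: d_o2 = L - d_i1 = -5.423 cm.
Applying the thin-lens equation again with f_2 = -10 cm and d_o2 = -5.423 cm gives d_i2 = 11.849 cm.
m_2 = -(11.849)/(-5.423) = 2.1849.
Overall magnification: m = m_1 m_2 = -1.3445.

-1.34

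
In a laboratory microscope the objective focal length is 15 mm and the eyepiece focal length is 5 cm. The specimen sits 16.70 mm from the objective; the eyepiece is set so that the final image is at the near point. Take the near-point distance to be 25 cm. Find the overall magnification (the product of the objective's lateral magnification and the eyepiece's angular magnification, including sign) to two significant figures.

-53

Convert to cm: f_obj = 15 mm = 1.5 cm; d_o = 16.70 mm = 1.67 cm.
Objective: 1/d_i = 1/f_obj - 1/d_o = 1/1.5 - 1/1.67 = 0.06786 cm^-1, so d_i = 14.735 cm.
m_obj = -d_i/d_o = -14.735/1.67 = -8.824.
Eyepiece angular magnification (image at near point): M_eye = 1 + D/f_e = 1 + 25/5 = 6.000.
Overall M = m_obj x M_eye = (-8.824)(6.000) = -52.94.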